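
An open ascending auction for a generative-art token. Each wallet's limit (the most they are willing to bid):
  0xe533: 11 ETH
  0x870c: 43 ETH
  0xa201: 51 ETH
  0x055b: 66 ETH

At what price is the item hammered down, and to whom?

Rule: the price rises until one bidder remains; the winner pays the price at which the last rival dropped out.
Limits ranked: 66 (0x055b) > 51 (0xa201) > 43 (0x870c) > 11 (0xe533)
0xa201 is the last rival to drop out, at 51 ETH; 0x055b remains and wins at that price.

0x055b wins at 51 ETH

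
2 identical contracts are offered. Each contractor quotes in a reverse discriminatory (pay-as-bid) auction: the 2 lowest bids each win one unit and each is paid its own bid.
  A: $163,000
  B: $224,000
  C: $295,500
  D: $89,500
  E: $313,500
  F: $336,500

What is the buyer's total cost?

Bids ranked low→high: 89,500 (D), 163,000 (A), 224,000 (B), 295,500 (C), …
Lowest 2: D, A.
Total cost = 89,500 + 163,000 = $252,500.

Total cost: $252,500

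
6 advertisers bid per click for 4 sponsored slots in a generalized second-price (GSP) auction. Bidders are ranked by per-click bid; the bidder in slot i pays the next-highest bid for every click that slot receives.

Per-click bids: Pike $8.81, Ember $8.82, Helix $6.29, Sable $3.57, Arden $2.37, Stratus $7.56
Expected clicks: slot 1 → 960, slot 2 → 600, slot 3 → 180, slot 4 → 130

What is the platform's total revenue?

Total revenue: $14589.90

Sorting advertisers: $8.82 (Ember) > $8.81 (Pike) > $7.56 (Stratus) > $6.29 (Helix) > $3.57 (Sable) > …
Slot 1: Ember pays $8.81 × 960 = $8457.60
Slot 2: Pike pays $7.56 × 600 = $4536.00
Slot 3: Stratus pays $6.29 × 180 = $1132.20
Slot 4: Helix pays $3.57 × 130 = $464.10
Total = $14589.90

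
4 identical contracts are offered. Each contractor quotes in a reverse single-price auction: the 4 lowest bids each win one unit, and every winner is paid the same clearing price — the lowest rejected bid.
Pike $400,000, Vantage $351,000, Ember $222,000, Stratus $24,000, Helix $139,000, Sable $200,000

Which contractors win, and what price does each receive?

Ordering the bids: 24,000 (Stratus), 139,000 (Helix), 200,000 (Sable), 222,000 (Ember), 351,000 (Vantage), 400,000 (Pike)
The 4 lowest are Stratus, Helix, Sable, Ember.
First losing bid is Vantage's $351,000, which sets the uniform price.

Stratus, Helix, Sable, Ember; each is paid $351,000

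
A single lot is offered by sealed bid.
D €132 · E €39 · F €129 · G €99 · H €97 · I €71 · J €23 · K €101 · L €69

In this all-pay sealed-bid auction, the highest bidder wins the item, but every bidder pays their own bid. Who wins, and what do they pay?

Sorting bids: 132 (D) > 129 (F) > 101 (K) > 99 (G) > 97 (H) > 71 (I) > …
D is highest and takes the item; every bidder forfeits their bid.

D pays €132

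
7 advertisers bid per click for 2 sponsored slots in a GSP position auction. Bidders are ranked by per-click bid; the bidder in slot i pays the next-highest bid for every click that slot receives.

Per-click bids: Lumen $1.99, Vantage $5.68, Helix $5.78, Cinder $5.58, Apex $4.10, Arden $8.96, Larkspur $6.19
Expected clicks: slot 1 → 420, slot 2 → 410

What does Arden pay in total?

Ranked by bid: $8.96 (Arden) > $6.19 (Larkspur) > $5.78 (Helix) > …
Arden holds slot 1 → pays next bid $6.19 × 420 clicks = $2599.80.

Arden pays $2599.80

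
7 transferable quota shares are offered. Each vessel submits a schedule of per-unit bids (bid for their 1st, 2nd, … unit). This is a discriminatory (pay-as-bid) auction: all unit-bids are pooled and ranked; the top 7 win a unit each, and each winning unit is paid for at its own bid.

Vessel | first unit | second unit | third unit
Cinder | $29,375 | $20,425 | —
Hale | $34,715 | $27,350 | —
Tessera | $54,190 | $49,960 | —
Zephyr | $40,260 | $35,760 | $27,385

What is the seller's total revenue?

Total revenue: $271,645

Pooled unit-bids ranked (top 7): 54,190 (Tessera-1), 49,960 (Tessera-2), 40,260 (Zephyr-1), 35,760 (Zephyr-2), 34,715 (Hale-1), 29,375 (Cinder-1), 27,385 (Zephyr-3)
Next rejected bid: $27,350 (not a price — pay-as-bid).
Each winning unit pays its own bid.
Revenue = 54,190 + 49,960 + 40,260 + 35,760 + 34,715 + 29,375 + 27,385 = $271,645.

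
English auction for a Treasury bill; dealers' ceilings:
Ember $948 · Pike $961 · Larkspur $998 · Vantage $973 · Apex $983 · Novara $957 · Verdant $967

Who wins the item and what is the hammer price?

Larkspur wins at $983

Sorting limits: 998 (Larkspur) > 983 (Apex) > 973 (Vantage) > 967 (Verdant) > 961 (Pike) > 957 (Novara) > …
Apex is the last rival to drop out, at $983; Larkspur remains and wins at that price.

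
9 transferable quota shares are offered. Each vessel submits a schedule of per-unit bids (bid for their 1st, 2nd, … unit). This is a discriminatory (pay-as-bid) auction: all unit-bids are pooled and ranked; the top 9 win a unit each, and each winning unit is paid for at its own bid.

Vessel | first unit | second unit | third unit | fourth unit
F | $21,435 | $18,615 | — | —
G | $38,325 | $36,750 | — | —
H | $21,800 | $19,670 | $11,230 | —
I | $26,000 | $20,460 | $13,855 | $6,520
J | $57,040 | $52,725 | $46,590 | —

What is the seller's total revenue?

Total revenue: $321,125

All unit-bids, highest first — top 9: 57,040 (J-1), 52,725 (J-2), 46,590 (J-3), 38,325 (G-1), 36,750 (G-2), 26,000 (I-1), 21,800 (H-1), 21,435 (F-1), 20,460 (I-2)
Next rejected bid: $19,670 (not a price — pay-as-bid).
Each winning unit pays its own bid.
Revenue = 57,040 + 52,725 + 46,590 + 38,325 + 36,750 + 26,000 + 21,800 + 21,435 + 20,460 = $321,125.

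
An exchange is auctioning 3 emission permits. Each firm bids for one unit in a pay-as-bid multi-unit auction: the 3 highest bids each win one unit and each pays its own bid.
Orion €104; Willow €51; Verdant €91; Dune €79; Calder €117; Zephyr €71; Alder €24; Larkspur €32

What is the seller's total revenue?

Total revenue: €312

Sorting: 117 (Calder), 104 (Orion), 91 (Verdant), 79 (Dune), 71 (Zephyr), …
Top 3: Calder, Orion, Verdant.
Total revenue = 117 + 104 + 91 = €312.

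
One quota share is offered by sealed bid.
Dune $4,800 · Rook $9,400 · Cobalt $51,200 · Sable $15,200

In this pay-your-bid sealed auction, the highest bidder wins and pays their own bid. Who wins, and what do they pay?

Cobalt pays $51,200

Rule: the highest bidder wins and pays their own bid.
Bids in order: 51,200 (Cobalt) > 15,200 (Sable) > 9,400 (Rook) > 4,800 (Dune)
Cobalt is highest → pays own bid, $51,200.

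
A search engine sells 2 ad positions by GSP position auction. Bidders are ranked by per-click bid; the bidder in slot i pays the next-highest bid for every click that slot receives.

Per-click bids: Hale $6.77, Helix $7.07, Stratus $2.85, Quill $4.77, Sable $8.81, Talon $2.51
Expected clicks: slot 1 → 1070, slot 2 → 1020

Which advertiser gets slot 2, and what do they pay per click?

Helix; $6.77 per click

Per-click bids in order: $8.81 (Sable) > $7.07 (Helix) > $6.77 (Hale) > …
Slot 2 goes to the second-ranked bidder, Helix, who pays the next bid down: $6.77/click.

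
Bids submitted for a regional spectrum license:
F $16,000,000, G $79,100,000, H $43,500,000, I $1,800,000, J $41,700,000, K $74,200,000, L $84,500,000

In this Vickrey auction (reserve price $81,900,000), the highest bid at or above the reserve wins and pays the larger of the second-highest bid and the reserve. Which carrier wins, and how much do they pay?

L pays $81,900,000

Rule: the highest bid at or above the reserve wins and pays the larger of the second-highest bid and the reserve.
Bids in order: 84,500,000 (L) > 79,100,000 (G) > 74,200,000 (K) > 43,500,000 (H) > 41,700,000 (J) > 16,000,000 (F) > …
Highest eligible bid: L at $84,500,000.
max(second-highest $79,100,000, reserve $81,900,000) = $81,900,000.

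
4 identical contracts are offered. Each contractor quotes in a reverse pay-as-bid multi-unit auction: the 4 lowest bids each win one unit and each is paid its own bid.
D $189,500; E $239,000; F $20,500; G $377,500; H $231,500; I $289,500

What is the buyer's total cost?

Total cost: $680,500

Bids ranked low→high: 20,500 (F), 189,500 (D), 231,500 (H), 239,000 (E), 289,500 (I), 377,500 (G)
Lowest 4: F, D, H, E.
Total cost = 20,500 + 189,500 + 231,500 + 239,000 = $680,500.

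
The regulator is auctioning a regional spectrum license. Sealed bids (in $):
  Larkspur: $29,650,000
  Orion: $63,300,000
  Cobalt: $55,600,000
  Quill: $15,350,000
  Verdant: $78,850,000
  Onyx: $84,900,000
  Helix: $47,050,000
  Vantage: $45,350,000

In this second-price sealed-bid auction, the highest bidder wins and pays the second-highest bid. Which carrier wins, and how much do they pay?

Rule: the highest bidder wins and pays the second-highest bid.
Bids ranked: 84,900,000 (Onyx) > 78,850,000 (Verdant) > 63,300,000 (Orion) > 55,600,000 (Cobalt) > 47,050,000 (Helix) > 45,350,000 (Vantage) > …
Onyx is highest; pays the second-highest bid, $78,850,000.

Onyx pays $78,850,000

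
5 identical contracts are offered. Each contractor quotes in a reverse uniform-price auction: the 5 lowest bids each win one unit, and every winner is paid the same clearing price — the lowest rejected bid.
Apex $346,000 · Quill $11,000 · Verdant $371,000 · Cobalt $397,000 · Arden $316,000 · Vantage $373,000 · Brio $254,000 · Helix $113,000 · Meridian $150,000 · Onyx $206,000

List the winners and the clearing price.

Bids ranked low→high: 11,000 (Quill), 113,000 (Helix), 150,000 (Meridian), 206,000 (Onyx), 254,000 (Brio), 316,000 (Arden), 346,000 (Apex), …
Winners (5 units): Quill, Helix, Meridian, Onyx, Brio.
First losing bid is Arden's $316,000, which sets the uniform price.

Quill, Helix, Meridian, Onyx, Brio; each is paid $316,000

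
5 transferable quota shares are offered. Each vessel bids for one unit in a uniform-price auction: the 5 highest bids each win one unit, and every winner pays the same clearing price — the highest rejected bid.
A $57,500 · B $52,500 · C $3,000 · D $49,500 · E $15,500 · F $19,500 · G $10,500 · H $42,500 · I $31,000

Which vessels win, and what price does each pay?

A, B, D, H, I; each pays $19,500

Bids ranked high→low: 57,500 (A), 52,500 (B), 49,500 (D), 42,500 (H), 31,000 (I), 19,500 (F), 15,500 (E), …
The 5 highest are A, B, D, H, I.
Clearing price = highest rejected bid = $19,500.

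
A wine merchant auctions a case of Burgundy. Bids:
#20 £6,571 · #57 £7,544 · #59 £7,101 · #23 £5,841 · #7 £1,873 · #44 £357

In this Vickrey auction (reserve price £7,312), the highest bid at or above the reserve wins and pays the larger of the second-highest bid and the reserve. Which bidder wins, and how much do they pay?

#57 pays £7,312

Bids ranked: 7,544 (#57) > 7,101 (#59) > 6,571 (#20) > 5,841 (#23) > 1,873 (#7) > 357 (#44)
Highest eligible bid: #57 at £7,544.
Second-highest bid £7,101 is below the reserve £7,312, so the reserve binds → payment £7,312.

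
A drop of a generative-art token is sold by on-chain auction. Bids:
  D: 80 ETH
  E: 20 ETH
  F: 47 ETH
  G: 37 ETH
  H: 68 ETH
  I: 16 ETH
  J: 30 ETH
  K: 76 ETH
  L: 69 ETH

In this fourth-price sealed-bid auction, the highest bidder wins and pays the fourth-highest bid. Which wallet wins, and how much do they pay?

Fourth-price sealed-bid auction: the highest bidder wins and pays the fourth-highest bid.
Sorting bids: 80 (D) > 76 (K) > 69 (L) > 68 (H) > 47 (F) > 37 (G) > …
D is highest; pays the fourth-highest bid, 68 ETH.

D pays 68 ETH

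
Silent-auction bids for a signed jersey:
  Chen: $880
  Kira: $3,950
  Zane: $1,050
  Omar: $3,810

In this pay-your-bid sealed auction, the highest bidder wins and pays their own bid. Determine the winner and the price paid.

Kira pays $3,950

Pay-your-bid sealed auction: the highest bidder wins and pays their own bid.
Bids ranked: 3,950 (Kira) > 3,810 (Omar) > 1,050 (Zane) > 880 (Chen)
First-price: Kira pays what they bid, $3,950.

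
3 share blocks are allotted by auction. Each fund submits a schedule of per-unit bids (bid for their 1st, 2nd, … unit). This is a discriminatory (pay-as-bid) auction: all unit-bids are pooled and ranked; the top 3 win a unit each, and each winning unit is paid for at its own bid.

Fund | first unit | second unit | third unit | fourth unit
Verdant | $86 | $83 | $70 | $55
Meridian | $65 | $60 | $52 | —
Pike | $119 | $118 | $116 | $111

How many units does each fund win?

Pike 3

All unit-bids, highest first — top 3: 119 (Pike-1), 118 (Pike-2), 116 (Pike-3)
Next rejected bid: $111 (not a price — pay-as-bid).
Allocation: Pike 3.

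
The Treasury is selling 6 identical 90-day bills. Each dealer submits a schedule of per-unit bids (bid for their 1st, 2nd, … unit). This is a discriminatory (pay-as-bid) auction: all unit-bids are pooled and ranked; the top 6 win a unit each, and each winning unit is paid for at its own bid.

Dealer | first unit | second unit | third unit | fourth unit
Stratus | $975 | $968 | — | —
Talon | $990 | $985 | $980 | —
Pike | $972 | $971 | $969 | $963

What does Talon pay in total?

Merging the schedules and taking the best 6: 990 (Talon-1), 985 (Talon-2), 980 (Talon-3), 975 (Stratus-1), 972 (Pike-1), 971 (Pike-2)
Next rejected bid: $969 (not a price — pay-as-bid).
Talon's winning unit-bids: 990 + 985 + 980 = $2,955.

Talon pays $2,955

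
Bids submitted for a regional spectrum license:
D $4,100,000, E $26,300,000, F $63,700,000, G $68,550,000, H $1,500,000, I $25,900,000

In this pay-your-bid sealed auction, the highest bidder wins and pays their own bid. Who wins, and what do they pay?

Pay-your-bid sealed auction: the highest bidder wins and pays their own bid.
Bids ranked: 68,550,000 (G) > 63,700,000 (F) > 26,300,000 (E) > 25,900,000 (I) > 4,100,000 (D) > 1,500,000 (H)
G has the highest bid and pays exactly that: $68,550,000.

G pays $68,550,000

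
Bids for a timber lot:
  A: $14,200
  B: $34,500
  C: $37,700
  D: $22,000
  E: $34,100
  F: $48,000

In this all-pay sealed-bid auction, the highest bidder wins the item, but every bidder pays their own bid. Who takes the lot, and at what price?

F pays $48,000

Rule: the highest bidder wins the item, but every bidder pays their own bid.
Sorting bids: 48,000 (F) > 37,700 (C) > 34,500 (B) > 34,100 (E) > 22,000 (D) > 14,200 (A)
F is highest and takes the item; every bidder forfeits their bid.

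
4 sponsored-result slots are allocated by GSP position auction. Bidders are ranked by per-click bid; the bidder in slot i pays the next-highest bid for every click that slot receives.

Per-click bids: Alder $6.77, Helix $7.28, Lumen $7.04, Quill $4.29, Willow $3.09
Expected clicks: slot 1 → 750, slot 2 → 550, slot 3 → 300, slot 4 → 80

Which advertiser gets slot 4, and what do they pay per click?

Quill; $3.09 per click

Per-click bids in order: $7.28 (Helix) > $7.04 (Lumen) > $6.77 (Alder) > $4.29 (Quill) > $3.09 (Willow)
Slot 4 goes to the fourth-ranked bidder, Quill, who pays the next bid down: $3.09/click.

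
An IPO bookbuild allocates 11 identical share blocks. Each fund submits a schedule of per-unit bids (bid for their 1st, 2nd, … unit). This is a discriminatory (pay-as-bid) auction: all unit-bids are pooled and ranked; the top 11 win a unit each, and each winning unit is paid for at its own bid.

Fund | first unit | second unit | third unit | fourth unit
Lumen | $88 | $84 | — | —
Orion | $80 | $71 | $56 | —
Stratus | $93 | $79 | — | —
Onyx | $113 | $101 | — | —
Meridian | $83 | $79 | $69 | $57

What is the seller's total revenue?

Merging the schedules and taking the best 11: 113 (Onyx-1), 101 (Onyx-2), 93 (Stratus-1), 88 (Lumen-1), 84 (Lumen-2), 83 (Meridian-1), 80 (Orion-1), 79 (Stratus-2), 79 (Meridian-2), 71 (Orion-2), 69 (Meridian-3)
Next rejected bid: $57 (not a price — pay-as-bid).
Each winning unit pays its own bid.
Revenue = 113 + 101 + 93 + 88 + 84 + 83 + 80 + 79 + 79 + 71 + 69 = $940.

Total revenue: $940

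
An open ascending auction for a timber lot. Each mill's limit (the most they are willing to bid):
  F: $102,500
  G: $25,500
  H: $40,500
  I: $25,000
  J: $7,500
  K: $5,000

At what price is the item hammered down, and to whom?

F wins at $40,500

Rule: the price rises until one bidder remains; the winner pays the price at which the last rival dropped out.
Limits in order: 102,500 (F) > 40,500 (H) > 25,500 (G) > 25,000 (I) > 7,500 (J) > 5,000 (K)
H is the last rival to drop out, at $40,500; F remains and wins at that price.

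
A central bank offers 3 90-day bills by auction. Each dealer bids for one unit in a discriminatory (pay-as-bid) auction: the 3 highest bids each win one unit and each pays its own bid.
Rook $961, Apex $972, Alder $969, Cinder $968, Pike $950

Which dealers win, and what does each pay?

Sorting: 972 (Apex), 969 (Alder), 968 (Cinder), 961 (Rook), 950 (Pike)
Top 3: Apex, Alder, Cinder.
Each winner pays its own bid: Apex $972, Alder $969, Cinder $968.

Apex $972, Alder $969, Cinder $968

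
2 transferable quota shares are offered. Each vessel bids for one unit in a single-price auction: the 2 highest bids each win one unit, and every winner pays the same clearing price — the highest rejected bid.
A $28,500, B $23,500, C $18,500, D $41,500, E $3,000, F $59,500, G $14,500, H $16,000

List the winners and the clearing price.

F, D; each pays $28,500

Ordering the bids: 59,500 (F), 41,500 (D), 28,500 (A), 23,500 (B), …
The 2 highest are F, D.
First losing bid is A's $28,500, which sets the uniform price.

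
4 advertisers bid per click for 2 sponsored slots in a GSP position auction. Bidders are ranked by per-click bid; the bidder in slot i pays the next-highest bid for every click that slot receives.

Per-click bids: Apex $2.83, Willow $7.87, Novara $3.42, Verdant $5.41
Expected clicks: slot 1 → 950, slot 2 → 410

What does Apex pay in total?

Apex pays $0.00

Ranked by bid: $7.87 (Willow) > $5.41 (Verdant) > $3.42 (Novara) > …
Apex ranks below slot 2 → no slot, pays nothing.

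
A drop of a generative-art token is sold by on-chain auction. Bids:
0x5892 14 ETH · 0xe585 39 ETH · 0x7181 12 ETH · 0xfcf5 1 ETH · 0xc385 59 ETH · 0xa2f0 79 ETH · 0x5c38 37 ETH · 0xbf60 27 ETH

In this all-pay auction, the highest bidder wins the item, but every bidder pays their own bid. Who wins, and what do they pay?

Bids ranked: 79 (0xa2f0) > 59 (0xc385) > 39 (0xe585) > 37 (0x5c38) > 27 (0xbf60) > 14 (0x5892) > …
0xa2f0 wins with the top bid; all bids are sunk regardless.

0xa2f0 pays 79 ETH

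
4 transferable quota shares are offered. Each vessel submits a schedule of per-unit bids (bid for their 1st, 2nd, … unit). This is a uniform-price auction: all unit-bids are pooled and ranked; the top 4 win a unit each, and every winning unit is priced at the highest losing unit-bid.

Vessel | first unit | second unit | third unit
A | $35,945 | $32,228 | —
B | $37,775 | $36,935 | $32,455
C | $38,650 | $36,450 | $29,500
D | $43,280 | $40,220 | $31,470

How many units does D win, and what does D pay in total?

D: 2 units, pays $73,870

All unit-bids, highest first — top 4: 43,280 (D-1), 40,220 (D-2), 38,650 (C-1), 37,775 (B-1)
First bid not allocated: $36,935.
D wins 2 unit(s) at $36,935 each.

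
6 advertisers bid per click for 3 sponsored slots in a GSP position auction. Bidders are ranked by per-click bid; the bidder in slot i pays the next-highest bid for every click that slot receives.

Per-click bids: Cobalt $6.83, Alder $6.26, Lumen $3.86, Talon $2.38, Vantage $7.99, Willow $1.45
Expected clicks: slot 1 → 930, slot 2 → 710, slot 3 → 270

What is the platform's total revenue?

Total revenue: $11838.70

Sorting advertisers: $7.99 (Vantage) > $6.83 (Cobalt) > $6.26 (Alder) > $3.86 (Lumen) > …
Slot 1: Vantage pays $6.83 × 930 = $6351.90
Slot 2: Cobalt pays $6.26 × 710 = $4444.60
Slot 3: Alder pays $3.86 × 270 = $1042.20
Total = $11838.70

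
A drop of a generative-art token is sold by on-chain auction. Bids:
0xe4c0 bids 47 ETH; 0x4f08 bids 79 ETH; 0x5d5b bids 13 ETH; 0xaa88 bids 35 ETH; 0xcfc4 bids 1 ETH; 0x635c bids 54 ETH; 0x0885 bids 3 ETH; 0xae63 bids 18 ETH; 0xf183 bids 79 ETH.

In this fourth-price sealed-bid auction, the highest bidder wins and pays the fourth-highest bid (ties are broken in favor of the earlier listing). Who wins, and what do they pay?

Rule: the highest bidder wins and pays the fourth-highest bid.
Sorting bids: 79 (0x4f08) > 79 (0xf183) > 54 (0x635c) > 47 (0xe4c0) > 35 (0xaa88) > 18 (0xae63) > …
0x4f08 and 0xf183 tie at 79 ETH; tie-break gives it to 0x4f08.
0x4f08 wins; payment is bid #4 in the ranking = 47 ETH.

0x4f08 pays 47 ETH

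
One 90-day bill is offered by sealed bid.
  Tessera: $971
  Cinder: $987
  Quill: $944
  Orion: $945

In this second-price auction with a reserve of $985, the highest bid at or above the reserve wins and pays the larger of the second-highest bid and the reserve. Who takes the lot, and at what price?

Cinder pays $985

Bids ranked: 987 (Cinder) > 971 (Tessera) > 945 (Orion) > 944 (Quill)
Cinder has the top bid at or above the reserve ($987).
Second-highest bid $971 is below the reserve $985, so the reserve binds → payment $985.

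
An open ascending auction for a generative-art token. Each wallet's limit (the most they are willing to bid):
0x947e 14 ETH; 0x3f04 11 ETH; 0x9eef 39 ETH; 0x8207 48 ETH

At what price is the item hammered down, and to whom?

Limits ranked: 48 (0x8207) > 39 (0x9eef) > 14 (0x947e) > 11 (0x3f04)
Once the price passes 39 ETH, only 0x8207 is left; the hammer falls at 0x9eef's limit of 39 ETH.

0x8207 wins at 39 ETH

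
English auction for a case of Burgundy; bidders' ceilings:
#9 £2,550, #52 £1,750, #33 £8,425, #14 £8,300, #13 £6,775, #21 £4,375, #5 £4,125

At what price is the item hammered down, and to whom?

#33 wins at £8,300

Rule: the price rises until one bidder remains; the winner pays the price at which the last rival dropped out.
Limits ranked: 8,425 (#33) > 8,300 (#14) > 6,775 (#13) > 4,375 (#21) > 4,125 (#5) > 2,550 (#9) > …
Bidding ends when #14 exits at £8,300; #33 takes it.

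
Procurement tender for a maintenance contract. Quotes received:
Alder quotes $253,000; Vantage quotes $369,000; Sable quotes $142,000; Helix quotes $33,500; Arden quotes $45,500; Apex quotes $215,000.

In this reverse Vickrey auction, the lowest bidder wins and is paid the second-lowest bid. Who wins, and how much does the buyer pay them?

Helix is paid $45,500

Bids ranked: 33,500 (Helix) < 45,500 (Arden) < 142,000 (Sable) < 215,000 (Apex) < 253,000 (Alder) < 369,000 (Vantage)
Helix wins with the lowest bid; price is set by the runner-up at $45,500.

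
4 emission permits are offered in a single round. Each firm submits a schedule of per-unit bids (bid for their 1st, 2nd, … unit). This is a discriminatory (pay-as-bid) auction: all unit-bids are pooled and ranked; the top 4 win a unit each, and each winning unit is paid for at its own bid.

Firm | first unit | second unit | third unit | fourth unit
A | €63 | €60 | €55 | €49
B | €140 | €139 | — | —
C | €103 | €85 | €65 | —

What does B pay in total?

B pays €279

All unit-bids, highest first — top 4: 140 (B-1), 139 (B-2), 103 (C-1), 85 (C-2)
Next rejected bid: €65 (not a price — pay-as-bid).
B's winning unit-bids: 140 + 139 = €279.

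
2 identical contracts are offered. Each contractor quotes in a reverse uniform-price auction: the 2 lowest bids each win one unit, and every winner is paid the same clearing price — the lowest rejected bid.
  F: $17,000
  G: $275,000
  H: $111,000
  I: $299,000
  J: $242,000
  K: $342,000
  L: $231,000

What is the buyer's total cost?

Bids ranked low→high: 17,000 (F), 111,000 (H), 231,000 (L), 242,000 (J), …
Winners (2 units): F, H.
Clearing price = lowest rejected bid = $231,000.
Total cost = 2 × $231,000 = $462,000.

Total cost: $462,000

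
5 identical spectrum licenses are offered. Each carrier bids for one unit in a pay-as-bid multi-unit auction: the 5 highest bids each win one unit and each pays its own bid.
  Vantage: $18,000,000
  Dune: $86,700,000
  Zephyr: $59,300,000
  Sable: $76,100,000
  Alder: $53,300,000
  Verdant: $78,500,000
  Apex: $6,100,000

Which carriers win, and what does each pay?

Bids ranked high→low: 86,700,000 (Dune), 78,500,000 (Verdant), 76,100,000 (Sable), 59,300,000 (Zephyr), 53,300,000 (Alder), 18,000,000 (Vantage), 6,100,000 (Apex)
Winners (5 units): Dune, Verdant, Sable, Zephyr, Alder.
Each winner pays its own bid: Dune $86,700,000, Verdant $78,500,000, Sable $76,100,000, Zephyr $59,300,000, Alder $53,300,000.

Dune $86,700,000, Verdant $78,500,000, Sable $76,100,000, Zephyr $59,300,000, Alder $53,300,000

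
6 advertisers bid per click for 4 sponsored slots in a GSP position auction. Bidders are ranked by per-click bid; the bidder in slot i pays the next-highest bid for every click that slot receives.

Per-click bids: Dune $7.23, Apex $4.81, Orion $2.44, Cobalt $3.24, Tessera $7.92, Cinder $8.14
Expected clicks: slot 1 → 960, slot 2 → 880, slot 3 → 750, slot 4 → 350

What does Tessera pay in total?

Sorting advertisers: $8.14 (Cinder) > $7.92 (Tessera) > $7.23 (Dune) > $4.81 (Apex) > $3.24 (Cobalt) > …
Tessera holds slot 2 → pays next bid $7.23 × 880 clicks = $6362.40.

Tessera pays $6362.40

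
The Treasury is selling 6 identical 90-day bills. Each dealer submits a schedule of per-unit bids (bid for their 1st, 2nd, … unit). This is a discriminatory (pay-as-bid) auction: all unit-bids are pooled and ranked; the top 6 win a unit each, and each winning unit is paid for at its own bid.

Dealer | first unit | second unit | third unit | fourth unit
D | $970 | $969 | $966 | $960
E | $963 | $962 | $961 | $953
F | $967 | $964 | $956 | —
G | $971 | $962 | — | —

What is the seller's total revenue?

Pooled unit-bids ranked (top 6): 971 (G-1), 970 (D-1), 969 (D-2), 967 (F-1), 966 (D-3), 964 (F-2)
Next rejected bid: $963 (not a price — pay-as-bid).
Each winning unit pays its own bid.
Revenue = 971 + 970 + 969 + 967 + 966 + 964 = $5,807.

Total revenue: $5,807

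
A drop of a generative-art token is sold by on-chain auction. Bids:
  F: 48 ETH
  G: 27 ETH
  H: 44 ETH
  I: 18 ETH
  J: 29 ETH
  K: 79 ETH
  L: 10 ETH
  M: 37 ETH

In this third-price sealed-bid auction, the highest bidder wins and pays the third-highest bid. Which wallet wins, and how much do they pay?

K pays 44 ETH

Bids ranked: 79 (K) > 48 (F) > 44 (H) > 37 (M) > 29 (J) > 27 (G) > …
K is highest; pays the third-highest bid, 44 ETH.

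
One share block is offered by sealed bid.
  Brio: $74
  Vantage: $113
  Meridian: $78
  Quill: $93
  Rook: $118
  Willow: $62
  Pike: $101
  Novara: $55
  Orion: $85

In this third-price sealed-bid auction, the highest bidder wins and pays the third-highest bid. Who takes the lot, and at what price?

Rook pays $101

Sorting bids: 118 (Rook) > 113 (Vantage) > 101 (Pike) > 93 (Quill) > 85 (Orion) > 78 (Meridian) > …
Rook is highest; pays the third-highest bid, $101.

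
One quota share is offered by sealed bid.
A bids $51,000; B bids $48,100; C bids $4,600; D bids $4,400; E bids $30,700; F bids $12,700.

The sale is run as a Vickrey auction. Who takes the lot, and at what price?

Sorting bids: 51,000 (A) > 48,100 (B) > 30,700 (E) > 12,700 (F) > 4,600 (C) > 4,400 (D)
Second-price: A pays B's bid of $48,100.

A pays $48,100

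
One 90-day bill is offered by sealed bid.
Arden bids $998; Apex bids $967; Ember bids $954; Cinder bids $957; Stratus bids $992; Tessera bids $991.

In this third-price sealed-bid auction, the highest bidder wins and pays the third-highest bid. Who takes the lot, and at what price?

Third-price sealed-bid auction: the highest bidder wins and pays the third-highest bid.
Bids in order: 998 (Arden) > 992 (Stratus) > 991 (Tessera) > 967 (Apex) > 957 (Cinder) > 954 (Ember)
Arden wins; payment is bid #3 in the ranking = $991.

Arden pays $991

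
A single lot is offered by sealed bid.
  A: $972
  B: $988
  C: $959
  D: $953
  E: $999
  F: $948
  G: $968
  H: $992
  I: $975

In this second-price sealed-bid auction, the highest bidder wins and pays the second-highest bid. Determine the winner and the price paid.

Rule: the highest bidder wins and pays the second-highest bid.
Bids ranked: 999 (E) > 992 (H) > 988 (B) > 975 (I) > 972 (A) > 968 (G) > …
E wins with the highest bid; price is set by the runner-up at $992.

E pays $992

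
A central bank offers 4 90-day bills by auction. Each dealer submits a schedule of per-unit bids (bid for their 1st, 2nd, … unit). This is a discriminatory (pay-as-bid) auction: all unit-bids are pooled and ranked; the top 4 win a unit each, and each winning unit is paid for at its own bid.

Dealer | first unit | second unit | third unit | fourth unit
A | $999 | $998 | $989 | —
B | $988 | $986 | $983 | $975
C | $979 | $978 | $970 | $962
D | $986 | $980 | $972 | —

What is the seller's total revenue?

Total revenue: $3,974

Pooled unit-bids ranked (top 4): 999 (A-1), 998 (A-2), 989 (A-3), 988 (B-1)
Next rejected bid: $986 (not a price — pay-as-bid).
Each winning unit pays its own bid.
Revenue = 999 + 998 + 989 + 988 = $3,974.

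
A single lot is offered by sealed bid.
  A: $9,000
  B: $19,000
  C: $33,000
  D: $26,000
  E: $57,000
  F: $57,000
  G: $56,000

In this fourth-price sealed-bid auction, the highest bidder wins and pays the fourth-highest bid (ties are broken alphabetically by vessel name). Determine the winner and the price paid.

Rule: the highest bidder wins and pays the fourth-highest bid.
Bids in order: 57,000 (E) > 57,000 (F) > 56,000 (G) > 33,000 (C) > 26,000 (D) > 19,000 (B) > …
Tie at $57,000 → E wins by tie-break.
E wins; payment is bid #4 in the ranking = $33,000.

E pays $33,000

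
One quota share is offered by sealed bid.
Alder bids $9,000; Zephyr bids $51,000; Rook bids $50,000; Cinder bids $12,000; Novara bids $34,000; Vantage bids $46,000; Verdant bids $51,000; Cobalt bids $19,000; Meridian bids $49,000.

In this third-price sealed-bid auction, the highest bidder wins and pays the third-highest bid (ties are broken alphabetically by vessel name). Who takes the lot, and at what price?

Sorting bids: 51,000 (Verdant) > 51,000 (Zephyr) > 50,000 (Rook) > 49,000 (Meridian) > 46,000 (Vantage) > 34,000 (Novara) > …
Tie at $51,000 → Verdant wins by tie-break.
Verdant is highest; pays the third-highest bid, $50,000.

Verdant pays $50,000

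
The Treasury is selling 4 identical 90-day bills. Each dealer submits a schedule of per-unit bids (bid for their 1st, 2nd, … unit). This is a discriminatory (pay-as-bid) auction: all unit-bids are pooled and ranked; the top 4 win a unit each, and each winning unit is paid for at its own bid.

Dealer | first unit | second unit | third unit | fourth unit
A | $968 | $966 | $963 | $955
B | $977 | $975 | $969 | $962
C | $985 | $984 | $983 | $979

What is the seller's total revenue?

Total revenue: $3,931

All unit-bids, highest first — top 4: 985 (C-1), 984 (C-2), 983 (C-3), 979 (C-4)
Next rejected bid: $977 (not a price — pay-as-bid).
Each winning unit pays its own bid.
Revenue = 985 + 984 + 983 + 979 = $3,931.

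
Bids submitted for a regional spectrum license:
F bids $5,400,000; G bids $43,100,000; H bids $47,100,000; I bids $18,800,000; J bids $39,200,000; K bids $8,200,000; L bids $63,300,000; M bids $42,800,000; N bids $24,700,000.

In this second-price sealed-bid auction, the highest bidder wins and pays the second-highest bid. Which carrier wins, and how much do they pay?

Rule: the highest bidder wins and pays the second-highest bid.
Bids ranked: 63,300,000 (L) > 47,100,000 (H) > 43,100,000 (G) > 42,800,000 (M) > 39,200,000 (J) > 24,700,000 (N) > …
L is highest; pays the second-highest bid, $47,100,000.

L pays $47,100,000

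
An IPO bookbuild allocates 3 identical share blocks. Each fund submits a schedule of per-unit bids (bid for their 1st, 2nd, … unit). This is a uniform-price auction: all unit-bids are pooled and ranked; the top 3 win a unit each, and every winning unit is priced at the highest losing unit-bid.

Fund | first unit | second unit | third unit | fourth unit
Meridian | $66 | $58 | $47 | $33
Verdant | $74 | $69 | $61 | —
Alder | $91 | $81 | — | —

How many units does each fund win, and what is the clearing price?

All unit-bids, highest first — top 3: 91 (Alder-1), 81 (Alder-2), 74 (Verdant-1)
Highest rejected unit-bid = $69.
Allocation: Alder 2, Verdant 1.

Alder 2, Verdant 1; clearing price $69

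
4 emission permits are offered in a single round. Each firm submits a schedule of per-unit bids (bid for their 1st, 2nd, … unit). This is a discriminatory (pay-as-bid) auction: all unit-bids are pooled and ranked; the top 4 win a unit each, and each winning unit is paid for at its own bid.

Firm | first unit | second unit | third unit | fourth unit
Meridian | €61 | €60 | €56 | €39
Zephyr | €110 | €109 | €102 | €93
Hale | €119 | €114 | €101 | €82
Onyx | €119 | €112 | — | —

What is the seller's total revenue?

All unit-bids, highest first — top 4: 119 (Hale-1), 119 (Onyx-1), 114 (Hale-2), 112 (Onyx-2)
Next rejected bid: €110 (not a price — pay-as-bid).
Each winning unit pays its own bid.
Revenue = 119 + 119 + 114 + 112 = €464.

Total revenue: €464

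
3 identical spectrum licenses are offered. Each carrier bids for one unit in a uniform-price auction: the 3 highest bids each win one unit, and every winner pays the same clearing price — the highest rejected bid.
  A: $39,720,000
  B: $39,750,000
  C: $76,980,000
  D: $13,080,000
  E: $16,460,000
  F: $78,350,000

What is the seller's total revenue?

Total revenue: $119,160,000

Bids ranked high→low: 78,350,000 (F), 76,980,000 (C), 39,750,000 (B), 39,720,000 (A), 16,460,000 (E), …
Winners (3 units): F, C, B.
First losing bid is A's $39,720,000, which sets the uniform price.
Total revenue = 3 × $39,720,000 = $119,160,000.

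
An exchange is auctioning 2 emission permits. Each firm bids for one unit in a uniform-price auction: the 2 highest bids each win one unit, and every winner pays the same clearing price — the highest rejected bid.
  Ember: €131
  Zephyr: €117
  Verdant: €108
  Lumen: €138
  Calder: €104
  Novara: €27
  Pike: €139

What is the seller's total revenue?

Total revenue: €262

Sorting: 139 (Pike), 138 (Lumen), 131 (Ember), 117 (Zephyr), …
Winners (2 units): Pike, Lumen.
Clearing price = highest rejected bid = €131.
Total revenue = 2 × €131 = €262.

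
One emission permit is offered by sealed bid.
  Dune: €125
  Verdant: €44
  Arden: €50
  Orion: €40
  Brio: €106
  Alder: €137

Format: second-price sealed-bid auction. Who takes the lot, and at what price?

Alder pays €125

Bids in order: 137 (Alder) > 125 (Dune) > 106 (Brio) > 50 (Arden) > 44 (Verdant) > 40 (Orion)
Alder is highest; pays the second-highest bid, €125.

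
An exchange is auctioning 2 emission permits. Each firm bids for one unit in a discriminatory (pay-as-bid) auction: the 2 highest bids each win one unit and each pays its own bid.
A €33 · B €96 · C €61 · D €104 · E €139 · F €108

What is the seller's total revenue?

Total revenue: €247

Sorting: 139 (E), 108 (F), 104 (D), 96 (B), …
Winners (2 units): E, F.
Total revenue = 139 + 108 = €247.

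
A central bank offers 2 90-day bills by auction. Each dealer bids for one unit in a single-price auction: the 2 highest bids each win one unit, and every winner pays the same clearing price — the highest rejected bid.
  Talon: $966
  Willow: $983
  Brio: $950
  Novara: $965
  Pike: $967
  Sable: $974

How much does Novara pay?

Novara pays $0

Bids ranked high→low: 983 (Willow), 974 (Sable), 967 (Pike), 966 (Talon), …
The 2 highest are Willow, Sable.
Clearing price = highest rejected bid = $967.
Novara does not win → pays $0.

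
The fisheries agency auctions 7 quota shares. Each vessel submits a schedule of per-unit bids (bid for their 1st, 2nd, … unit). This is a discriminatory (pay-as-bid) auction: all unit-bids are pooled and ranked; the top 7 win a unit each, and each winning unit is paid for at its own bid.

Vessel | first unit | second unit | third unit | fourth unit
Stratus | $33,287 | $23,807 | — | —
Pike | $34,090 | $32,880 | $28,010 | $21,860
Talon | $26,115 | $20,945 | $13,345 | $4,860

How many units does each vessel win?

Merging the schedules and taking the best 7: 34,090 (Pike-1), 33,287 (Stratus-1), 32,880 (Pike-2), 28,010 (Pike-3), 26,115 (Talon-1), 23,807 (Stratus-2), 21,860 (Pike-4)
Next rejected bid: $20,945 (not a price — pay-as-bid).
Allocation: Pike 4, Stratus 2, Talon 1.

Pike 4, Stratus 2, Talon 1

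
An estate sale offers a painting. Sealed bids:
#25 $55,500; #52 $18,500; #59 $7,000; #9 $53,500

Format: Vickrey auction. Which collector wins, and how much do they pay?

#25 pays $53,500

Bids ranked: 55,500 (#25) > 53,500 (#9) > 18,500 (#52) > 7,000 (#59)
#25 is highest; pays the second-highest bid, $53,500.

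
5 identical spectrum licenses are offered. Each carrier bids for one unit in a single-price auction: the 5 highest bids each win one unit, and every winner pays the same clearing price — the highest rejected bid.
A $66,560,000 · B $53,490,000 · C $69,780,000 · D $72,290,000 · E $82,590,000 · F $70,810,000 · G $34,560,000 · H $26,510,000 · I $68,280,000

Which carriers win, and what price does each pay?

E, D, F, C, I; each pays $66,560,000

Sorting: 82,590,000 (E), 72,290,000 (D), 70,810,000 (F), 69,780,000 (C), 68,280,000 (I), 66,560,000 (A), 53,490,000 (B), …
Top 5: E, D, F, C, I.
Highest unsuccessful bid: $66,560,000 → clearing price.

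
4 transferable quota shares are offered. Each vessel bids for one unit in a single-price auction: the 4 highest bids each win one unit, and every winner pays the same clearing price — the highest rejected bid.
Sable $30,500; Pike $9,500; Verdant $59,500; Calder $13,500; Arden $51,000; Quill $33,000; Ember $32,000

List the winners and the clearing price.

Bids ranked high→low: 59,500 (Verdant), 51,000 (Arden), 33,000 (Quill), 32,000 (Ember), 30,500 (Sable), 13,500 (Calder), …
Winners (4 units): Verdant, Arden, Quill, Ember.
Clearing price = highest rejected bid = $30,500.

Verdant, Arden, Quill, Ember; each pays $30,500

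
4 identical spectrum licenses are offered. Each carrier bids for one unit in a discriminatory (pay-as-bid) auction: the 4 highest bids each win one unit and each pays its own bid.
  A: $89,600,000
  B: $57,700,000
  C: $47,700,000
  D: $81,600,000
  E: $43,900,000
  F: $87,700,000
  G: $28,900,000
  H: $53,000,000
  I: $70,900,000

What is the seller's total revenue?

Ordering the bids: 89,600,000 (A), 87,700,000 (F), 81,600,000 (D), 70,900,000 (I), 57,700,000 (B), 53,000,000 (H), …
The 4 highest are A, F, D, I.
Total revenue = 89,600,000 + 87,700,000 + 81,600,000 + 70,900,000 = $329,800,000.

Total revenue: $329,800,000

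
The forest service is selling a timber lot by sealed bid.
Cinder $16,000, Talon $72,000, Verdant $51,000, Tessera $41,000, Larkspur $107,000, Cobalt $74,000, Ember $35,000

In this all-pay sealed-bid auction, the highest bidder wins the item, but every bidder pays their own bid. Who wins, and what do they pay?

Larkspur pays $107,000

Sorting bids: 107,000 (Larkspur) > 74,000 (Cobalt) > 72,000 (Talon) > 51,000 (Verdant) > 41,000 (Tessera) > 35,000 (Ember) > …
Larkspur wins with the top bid; all bids are sunk regardless.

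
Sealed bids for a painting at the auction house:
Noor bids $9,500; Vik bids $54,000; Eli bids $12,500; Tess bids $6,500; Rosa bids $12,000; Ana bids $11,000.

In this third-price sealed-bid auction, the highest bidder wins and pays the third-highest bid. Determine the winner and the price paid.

Vik pays $12,000

Sorting bids: 54,000 (Vik) > 12,500 (Eli) > 12,000 (Rosa) > 11,000 (Ana) > 9,500 (Noor) > 6,500 (Tess)
Vik is highest; pays the third-highest bid, $12,000.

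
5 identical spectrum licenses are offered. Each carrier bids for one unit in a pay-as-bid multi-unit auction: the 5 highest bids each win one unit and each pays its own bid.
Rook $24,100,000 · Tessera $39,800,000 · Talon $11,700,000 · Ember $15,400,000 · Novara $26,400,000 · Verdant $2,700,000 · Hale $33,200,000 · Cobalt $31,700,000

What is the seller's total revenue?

Bids ranked high→low: 39,800,000 (Tessera), 33,200,000 (Hale), 31,700,000 (Cobalt), 26,400,000 (Novara), 24,100,000 (Rook), 15,400,000 (Ember), 11,700,000 (Talon), …
Top 5: Tessera, Hale, Cobalt, Novara, Rook.
Total revenue = 39,800,000 + 33,200,000 + 31,700,000 + 26,400,000 + 24,100,000 = $155,200,000.

Total revenue: $155,200,000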